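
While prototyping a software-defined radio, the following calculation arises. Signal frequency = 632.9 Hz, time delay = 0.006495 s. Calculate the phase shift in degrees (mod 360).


Phase shift from frequency and time delay:
phi = 360 * f * t_delay
    = 360 * 632.9 * 0.006495
    = 1479.85 degrees
    mod 360 = 39.85 degrees

39.85 degrees


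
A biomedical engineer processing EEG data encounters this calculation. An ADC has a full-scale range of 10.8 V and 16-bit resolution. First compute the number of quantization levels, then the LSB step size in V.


Step 1 — number of quantization levels:
L = 2^N = 2^16 = 65536

Step 2 — LSB step size:
delta = Vfs / L
      = 10.8 / 65536
      = 0.00016479 V

Levels = 65536; step size = 0.00016479 V


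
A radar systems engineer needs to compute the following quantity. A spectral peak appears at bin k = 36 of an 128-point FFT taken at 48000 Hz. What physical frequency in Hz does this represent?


Frequency of DFT bin k:
f_k = k * fs / N
    = 36 * 48000 / 128
    = 1728000 / 128
    = 13500.0 Hz

13500.0 Hz


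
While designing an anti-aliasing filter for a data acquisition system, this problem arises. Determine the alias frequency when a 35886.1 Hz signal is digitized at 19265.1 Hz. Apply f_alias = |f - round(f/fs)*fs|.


Compute the nearest integer multiple of fs to the signal:
n = round(35886.1 / 19265.1) = 2
f_alias = |35886.1 - 2 * 19265.1|
        = |35886.1 - 38530.2|
        = 2644.1 Hz

2644.1


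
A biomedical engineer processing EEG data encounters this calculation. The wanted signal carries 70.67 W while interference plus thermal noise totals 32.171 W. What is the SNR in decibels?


SNR in decibels:
SNR = 10 * log10(Ps / Pn)
    = 10 * log10(70.67 / 32.171)
    = 10 * log10(2.1967)
    = 10 * 0.3418
    = 3.42 dB

3.42 dB


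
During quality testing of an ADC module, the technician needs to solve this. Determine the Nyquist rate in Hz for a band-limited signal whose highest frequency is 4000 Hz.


The Nyquist rate is twice the maximum frequency component.
fs_min = 2 * fmax
      = 2 * 4000
      = 8000 Hz

8000


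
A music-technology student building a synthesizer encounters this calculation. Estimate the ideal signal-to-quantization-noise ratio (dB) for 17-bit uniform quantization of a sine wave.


Theoretical SNR for a full-scale sinusoid:
SNR = 6.02 * N + 1.76
    = 6.02 * 17 + 1.76
    = 102.34 + 1.76
    = 104.1 dB

104.1 dB


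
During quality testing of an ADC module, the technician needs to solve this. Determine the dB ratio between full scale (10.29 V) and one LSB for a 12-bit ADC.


Dynamic range from full-scale to LSB:
V_min = V_max / 2^bits = 10.29 / 2^12
DR = 20 * log10(V_max / V_min)
   = 20 * log10(2^12)
   = 20 * 12 * log10(2)
   = 72.25 dB

72.25 dB


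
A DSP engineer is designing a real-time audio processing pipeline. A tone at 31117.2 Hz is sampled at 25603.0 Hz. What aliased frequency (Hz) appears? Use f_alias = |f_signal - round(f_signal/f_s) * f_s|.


Compute the nearest integer multiple of fs to the signal:
n = round(31117.2 / 25603.0) = 1
f_alias = |31117.2 - 1 * 25603.0|
        = |31117.2 - 25603.0|
        = 5514.2 Hz

5514.2


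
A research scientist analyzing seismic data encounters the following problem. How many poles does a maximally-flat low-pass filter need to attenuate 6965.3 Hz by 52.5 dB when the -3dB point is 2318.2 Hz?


Butterworth filter order formula:
n = log10(10^(A/10) - 1) / (2 * log10(f_stop/f_pass))
10^(52.5/10) - 1 = 177826.941
f_stop/f_pass = 6965.3 / 2318.2 = 3.0046
n = 5.4941 -> ceil = 6

6


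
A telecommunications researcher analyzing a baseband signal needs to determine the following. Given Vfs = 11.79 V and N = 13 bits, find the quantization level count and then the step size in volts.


Step 1 — number of quantization levels:
L = 2^N = 2^13 = 8192

Step 2 — LSB step size:
delta = Vfs / L
      = 11.79 / 8192
      = 0.00143921 V

Levels = 8192; step size = 0.00143921 V


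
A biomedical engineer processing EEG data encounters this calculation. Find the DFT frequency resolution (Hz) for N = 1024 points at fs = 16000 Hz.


DFT frequency resolution:
df = fs / N
   = 16000 / 1024
   = 15.625 Hz

15.625 Hz


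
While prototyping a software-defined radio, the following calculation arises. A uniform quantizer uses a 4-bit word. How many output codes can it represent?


Number of quantization levels = 2^N
= 2^4
= 16

16


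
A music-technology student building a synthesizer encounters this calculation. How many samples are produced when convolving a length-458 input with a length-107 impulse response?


Linear convolution output length:
L = N + M - 1
  = 458 + 107 - 1
  = 564 samples

564


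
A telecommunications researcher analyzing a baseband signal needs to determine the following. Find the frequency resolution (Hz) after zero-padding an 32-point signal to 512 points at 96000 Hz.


Frequency resolution after zero-padding:
N_padded = 32 * 16 = 512
df = fs / N_padded
   = 96000 / 512
   = 187.5 Hz

187.5 Hz


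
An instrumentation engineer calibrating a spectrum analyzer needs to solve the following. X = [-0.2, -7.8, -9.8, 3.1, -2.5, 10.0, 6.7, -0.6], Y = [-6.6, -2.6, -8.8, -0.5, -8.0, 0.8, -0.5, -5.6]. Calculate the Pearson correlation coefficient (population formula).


Pearson correlation coefficient (population):
r = cov(X,Y) / (std(X) * std(Y))
Mean X = -0.1375, Mean Y = -3.975
Cov(X,Y) = 16.240938
Std(X) = 6.303558, Std(Y) = 3.49741
r = 0.7367

0.7367


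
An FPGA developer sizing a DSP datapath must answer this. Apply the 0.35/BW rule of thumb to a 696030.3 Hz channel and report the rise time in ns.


Rise time from bandwidth relationship:
tr = 0.35 / BW
   = 0.35 / 696030.3
   = 5.028516718e-07 s
   = 502.8517 ns

502.8517 ns


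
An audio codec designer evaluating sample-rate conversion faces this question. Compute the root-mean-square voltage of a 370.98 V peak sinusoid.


RMS voltage for a sinusoidal waveform:
V_rms = V_peak / sqrt(2)
      = 370.98 / 1.414214
      = 262.322 V

262.322 V


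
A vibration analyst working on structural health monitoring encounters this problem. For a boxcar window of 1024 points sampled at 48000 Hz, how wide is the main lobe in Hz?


Main lobe width for a rectangular window:
Width = 2 * fs / N
      = 2 * 48000 / 1024
      = 96000 / 1024
      = 93.75 Hz

93.75 Hz


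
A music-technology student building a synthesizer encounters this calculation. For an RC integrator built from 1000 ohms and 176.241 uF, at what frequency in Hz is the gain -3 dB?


Cutoff frequency of a first-order RC filter:
fc = 1 / (2 * pi * R * C)
C = 176.241 uF = 0.000176241 F
fc = 1 / (2 * pi * 1000 * 0.000176241)
   = 1 / 1.1073548617226
   = 0.903053 Hz

0.903053 Hz


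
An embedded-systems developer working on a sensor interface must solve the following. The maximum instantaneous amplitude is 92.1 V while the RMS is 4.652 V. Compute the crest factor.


Crest factor is the ratio of peak to RMS:
CF = V_peak / V_rms
   = 92.1 / 4.652
   = 19.7979

19.7979


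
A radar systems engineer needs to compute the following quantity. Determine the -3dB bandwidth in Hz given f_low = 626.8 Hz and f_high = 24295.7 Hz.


Bandwidth is the difference of -3dB frequencies:
BW = f_high - f_low
   = 24295.7 - 626.8
   = 23668.9 Hz

23668.9 Hz


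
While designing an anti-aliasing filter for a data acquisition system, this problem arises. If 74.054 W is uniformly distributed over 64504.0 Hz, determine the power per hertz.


Power spectral density:
PSD = P / BW
    = 74.054 / 64504.0
    = 0.00114805 W/Hz

0.00114805 W/Hz


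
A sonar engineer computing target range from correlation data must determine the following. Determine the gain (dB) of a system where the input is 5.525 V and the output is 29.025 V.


Voltage gain in dB:
G = 20 * log10(Vout / Vin)
  = 20 * log10(29.025 / 5.525)
  = 20 * log10(5.253394)
  = 20 * 0.72044
  = 14.41 dB

14.41 dB


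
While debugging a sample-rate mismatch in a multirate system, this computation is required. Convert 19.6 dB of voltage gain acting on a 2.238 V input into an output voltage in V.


Output voltage from dB gain:
V_out = V_in * 10^(gain_dB / 20)
      = 2.238 * 10^(19.6 / 20)
      = 2.238 * 9.549926
      = 21.3727 V

21.3727 V


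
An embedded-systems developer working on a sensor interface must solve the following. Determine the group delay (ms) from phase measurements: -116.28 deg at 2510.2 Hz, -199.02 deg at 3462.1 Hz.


Group delay from phase difference:
tau = -d(phi)/d(omega)
d(phi) = -82.74 deg = -1.444085 rad
d(omega) = 2*pi*(3462.1 - 2510.2) = 5980.9641 rad/s
tau = -(-1.444085) / 5980.9641
    = 0.2414 ms

0.2414 ms


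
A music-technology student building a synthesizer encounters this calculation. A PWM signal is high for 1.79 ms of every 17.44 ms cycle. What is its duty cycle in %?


Duty cycle as a percentage:
DC = (t_on / T) * 100
   = (1.79 / 17.44) * 100
   = 0.102638 * 100
   = 10.26 %

10.26 %


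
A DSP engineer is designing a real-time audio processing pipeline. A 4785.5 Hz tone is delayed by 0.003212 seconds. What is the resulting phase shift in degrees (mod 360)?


Phase shift from frequency and time delay:
phi = 360 * f * t_delay
    = 360 * 4785.5 * 0.003212
    = 5533.57 degrees
    mod 360 = 133.57 degrees

133.57 degrees


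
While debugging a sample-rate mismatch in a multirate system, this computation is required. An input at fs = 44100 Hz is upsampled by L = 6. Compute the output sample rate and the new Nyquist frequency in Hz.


Step 1 — output sample rate after interpolation by L:
fs_out = L * fs_in = 6 * 44100 = 264600 Hz

Step 2 — Nyquist frequency of the output stream:
f_Nyq = fs_out / 2 = 264600 / 2 = 132300.0 Hz

fs_out = 264600 Hz; f_Nyquist = 132300.0 Hz


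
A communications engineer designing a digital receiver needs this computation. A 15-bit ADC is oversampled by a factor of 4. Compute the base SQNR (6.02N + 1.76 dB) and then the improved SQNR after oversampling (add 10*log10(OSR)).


Step 1 — baseline SQNR at Nyquist:
SQNR_base = 6.02*N + 1.76
          = 6.02*15 + 1.76
          = 92.06 dB

Step 2 — oversampling processing gain:
G = 10*log10(OSR) = 10*log10(4) = 6.02 dB

Step 3 — total:
SQNR_total = 92.06 + 6.02 = 98.08 dB

Base SQNR = 92.06 dB; oversampled SQNR = 98.08 dB


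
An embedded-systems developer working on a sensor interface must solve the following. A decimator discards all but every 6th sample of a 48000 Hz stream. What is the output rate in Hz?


Decimation reduces the sample rate:
fs_out = fs_in / M
       = 48000 / 6
       = 8000.0 Hz

8000.0 Hz


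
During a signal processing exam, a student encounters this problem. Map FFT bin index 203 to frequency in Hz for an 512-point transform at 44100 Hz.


Frequency of DFT bin k:
f_k = k * fs / N
    = 203 * 44100 / 512
    = 8952300 / 512
    = 17484.961 Hz

17484.961 Hz


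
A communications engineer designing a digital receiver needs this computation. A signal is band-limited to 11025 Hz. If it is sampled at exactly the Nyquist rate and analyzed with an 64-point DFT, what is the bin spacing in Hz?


Step 1 — Nyquist sampling rate:
fs = 2 * fmax = 2 * 11025 = 22050 Hz

Step 2 — DFT bin spacing:
df = fs / N = 22050 / 64 = 344.5312 Hz

344.5312 Hz


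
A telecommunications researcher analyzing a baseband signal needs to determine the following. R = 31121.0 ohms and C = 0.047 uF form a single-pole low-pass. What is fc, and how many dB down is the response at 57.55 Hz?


Step 1 — cutoff frequency:
fc = 1 / (2*pi*R*C)
C = 0.047 uF = 4.7e-08 F
fc = 1 / (2*pi*31121.0*4.7e-08)
   = 108.81 Hz

Step 2 — magnitude at f = 57.55 Hz:
|H(f)| = 1 / sqrt(1 + (f/fc)^2)
f/fc = 57.55 / 108.81 = 0.528904
|H| = 1 / sqrt(1 + 0.279739) = 0.8839736
|H|_dB = 20*log10(0.8839736) = -1.07 dB

fc = 108.81 Hz; |H(57.55 Hz)| = -1.07 dB


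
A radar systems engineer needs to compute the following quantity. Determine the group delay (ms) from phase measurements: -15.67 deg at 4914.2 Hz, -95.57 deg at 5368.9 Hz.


Group delay from phase difference:
tau = -d(phi)/d(omega)
d(phi) = -79.9 deg = -1.394518 rad
d(omega) = 2*pi*(5368.9 - 4914.2) = 2856.9644 rad/s
tau = -(-1.394518) / 2856.9644
    = 0.4881 ms

0.4881 ms


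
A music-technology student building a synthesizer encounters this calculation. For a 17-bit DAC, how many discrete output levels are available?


Number of quantization levels = 2^N
= 2^17
= 131072

131072


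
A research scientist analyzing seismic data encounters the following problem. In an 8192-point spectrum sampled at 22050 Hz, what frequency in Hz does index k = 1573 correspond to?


Frequency of DFT bin k:
f_k = k * fs / N
    = 1573 * 22050 / 8192
    = 34684650 / 8192
    = 4233.966 Hz

4233.966 Hz


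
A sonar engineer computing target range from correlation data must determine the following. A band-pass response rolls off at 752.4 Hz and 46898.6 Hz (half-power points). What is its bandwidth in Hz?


Bandwidth is the difference of -3dB frequencies:
BW = f_high - f_low
   = 46898.6 - 752.4
   = 46146.2 Hz

46146.2 Hz


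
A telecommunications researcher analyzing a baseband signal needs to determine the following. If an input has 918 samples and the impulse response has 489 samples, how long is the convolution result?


Linear convolution output length:
L = N + M - 1
  = 918 + 489 - 1
  = 1406 samples

1406


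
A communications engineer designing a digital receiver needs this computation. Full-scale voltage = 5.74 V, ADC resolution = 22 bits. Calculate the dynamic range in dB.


Dynamic range from full-scale to LSB:
V_min = V_max / 2^bits = 5.74 / 2^22
DR = 20 * log10(V_max / V_min)
   = 20 * log10(2^22)
   = 20 * 22 * log10(2)
   = 132.45 dB

132.45 dB


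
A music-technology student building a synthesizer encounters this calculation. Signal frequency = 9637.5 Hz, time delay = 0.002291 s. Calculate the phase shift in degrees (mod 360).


Phase shift from frequency and time delay:
phi = 360 * f * t_delay
    = 360 * 9637.5 * 0.002291
    = 7948.62 degrees
    mod 360 = 28.62 degrees

28.62 degrees


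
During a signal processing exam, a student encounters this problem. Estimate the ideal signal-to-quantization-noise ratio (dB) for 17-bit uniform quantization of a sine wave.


Theoretical SNR for a full-scale sinusoid:
SNR = 6.02 * N + 1.76
    = 6.02 * 17 + 1.76
    = 102.34 + 1.76
    = 104.1 dB

104.1 dB


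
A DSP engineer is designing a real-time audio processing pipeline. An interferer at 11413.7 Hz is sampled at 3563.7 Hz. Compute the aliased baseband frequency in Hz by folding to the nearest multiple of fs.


Compute the nearest integer multiple of fs to the signal:
n = round(11413.7 / 3563.7) = 3
f_alias = |11413.7 - 3 * 3563.7|
        = |11413.7 - 10691.1|
        = 722.6 Hz

722.6


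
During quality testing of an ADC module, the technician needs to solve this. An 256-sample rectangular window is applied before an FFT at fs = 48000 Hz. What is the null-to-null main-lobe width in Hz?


Main lobe width for a rectangular window:
Width = 2 * fs / N
      = 2 * 48000 / 256
      = 96000 / 256
      = 375.0 Hz

375.0 Hz


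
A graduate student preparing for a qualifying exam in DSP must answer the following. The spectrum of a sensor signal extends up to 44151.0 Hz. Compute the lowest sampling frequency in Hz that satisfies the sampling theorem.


The Nyquist rate is twice the maximum frequency component.
fs_min = 2 * fmax
      = 2 * 44151.0
      = 88302.0 Hz

88302.0


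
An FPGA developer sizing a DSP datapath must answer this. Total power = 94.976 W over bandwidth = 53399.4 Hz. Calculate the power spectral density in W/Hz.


Power spectral density:
PSD = P / BW
    = 94.976 / 53399.4
    = 0.0017786 W/Hz

0.0017786 W/Hz


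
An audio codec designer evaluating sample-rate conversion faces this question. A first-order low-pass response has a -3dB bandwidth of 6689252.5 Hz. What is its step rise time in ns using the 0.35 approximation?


Rise time from bandwidth relationship:
tr = 0.35 / BW
   = 0.35 / 6689252.5
   = 5.232273711e-08 s
   = 52.3227 ns

52.3227 ns


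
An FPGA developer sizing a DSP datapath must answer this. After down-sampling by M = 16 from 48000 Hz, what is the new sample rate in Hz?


Decimation reduces the sample rate:
fs_out = fs_in / M
       = 48000 / 16
       = 3000.0 Hz

3000.0 Hz


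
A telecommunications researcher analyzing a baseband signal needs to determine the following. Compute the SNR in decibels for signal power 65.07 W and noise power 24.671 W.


SNR in decibels:
SNR = 10 * log10(Ps / Pn)
    = 10 * log10(65.07 / 24.671)
    = 10 * log10(2.6375)
    = 10 * 0.4212
    = 4.21 dB

4.21 dB


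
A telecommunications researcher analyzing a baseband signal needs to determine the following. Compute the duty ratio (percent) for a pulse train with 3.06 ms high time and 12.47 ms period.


Duty cycle as a percentage:
DC = (t_on / T) * 100
   = (3.06 / 12.47) * 100
   = 0.245389 * 100
   = 24.54 %

24.54 %


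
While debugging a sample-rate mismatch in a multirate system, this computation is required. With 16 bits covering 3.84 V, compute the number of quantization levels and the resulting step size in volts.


Step 1 — number of quantization levels:
L = 2^N = 2^16 = 65536

Step 2 — LSB step size:
delta = Vfs / L
      = 3.84 / 65536
      = 5.859e-05 V

Levels = 65536; step size = 5.859e-05 V


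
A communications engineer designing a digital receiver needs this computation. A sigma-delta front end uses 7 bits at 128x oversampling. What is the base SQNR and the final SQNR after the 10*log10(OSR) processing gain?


Step 1 — baseline SQNR at Nyquist:
SQNR_base = 6.02*N + 1.76
          = 6.02*7 + 1.76
          = 43.9 dB

Step 2 — oversampling processing gain:
G = 10*log10(OSR) = 10*log10(128) = 21.07 dB

Step 3 — total:
SQNR_total = 43.9 + 21.07 = 64.97 dB

Base SQNR = 43.9 dB; oversampled SQNR = 64.97 dB


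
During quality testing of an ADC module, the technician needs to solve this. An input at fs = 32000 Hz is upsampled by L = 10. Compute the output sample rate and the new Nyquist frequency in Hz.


Step 1 — output sample rate after interpolation by L:
fs_out = L * fs_in = 10 * 32000 = 320000 Hz

Step 2 — Nyquist frequency of the output stream:
f_Nyq = fs_out / 2 = 320000 / 2 = 160000.0 Hz

fs_out = 320000 Hz; f_Nyquist = 160000.0 Hz


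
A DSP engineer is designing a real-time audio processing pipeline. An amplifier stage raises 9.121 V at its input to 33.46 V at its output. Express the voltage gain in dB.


Voltage gain in dB:
G = 20 * log10(Vout / Vin)
  = 20 * log10(33.46 / 9.121)
  = 20 * log10(3.668457)
  = 20 * 0.564483
  = 11.29 dB

11.29 dB


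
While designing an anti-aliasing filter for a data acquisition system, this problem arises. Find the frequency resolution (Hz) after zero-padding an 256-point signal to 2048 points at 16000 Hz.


Frequency resolution after zero-padding:
N_padded = 256 * 8 = 2048
df = fs / N_padded
   = 16000 / 2048
   = 7.8125 Hz

7.8125 Hz


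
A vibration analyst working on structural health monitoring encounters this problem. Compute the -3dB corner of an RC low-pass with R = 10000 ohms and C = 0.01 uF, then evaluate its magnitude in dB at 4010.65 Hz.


Step 1 — cutoff frequency:
fc = 1 / (2*pi*R*C)
C = 0.01 uF = 1e-08 F
fc = 1 / (2*pi*10000*1e-08)
   = 1591.549 Hz

Step 2 — magnitude at f = 4010.65 Hz:
|H(f)| = 1 / sqrt(1 + (f/fc)^2)
f/fc = 4010.65 / 1591.549 = 2.519966
|H| = 1 / sqrt(1 + 6.350229) = 0.3688498
|H|_dB = 20*log10(0.3688498) = -8.66 dB

fc = 1591.549 Hz; |H(4010.65 Hz)| = -8.66 dB


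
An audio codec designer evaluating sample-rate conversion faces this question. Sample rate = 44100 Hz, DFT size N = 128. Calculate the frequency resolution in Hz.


DFT frequency resolution:
df = fs / N
   = 44100 / 128
   = 344.5312 Hz

344.5312 Hz


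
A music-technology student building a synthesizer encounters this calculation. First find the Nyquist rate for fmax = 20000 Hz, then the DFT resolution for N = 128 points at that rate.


Step 1 — Nyquist sampling rate:
fs = 2 * fmax = 2 * 20000 = 40000 Hz

Step 2 — DFT bin spacing:
df = fs / N = 40000 / 128 = 312.5 Hz

312.5 Hz


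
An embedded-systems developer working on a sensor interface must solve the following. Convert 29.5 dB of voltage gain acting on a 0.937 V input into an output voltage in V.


Output voltage from dB gain:
V_out = V_in * 10^(gain_dB / 20)
      = 0.937 * 10^(29.5 / 20)
      = 0.937 * 29.853826
      = 27.973 V

27.973 V


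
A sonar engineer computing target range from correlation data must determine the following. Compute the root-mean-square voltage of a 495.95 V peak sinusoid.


RMS voltage for a sinusoidal waveform:
V_rms = V_peak / sqrt(2)
      = 495.95 / 1.414214
      = 350.69 V

350.69 V


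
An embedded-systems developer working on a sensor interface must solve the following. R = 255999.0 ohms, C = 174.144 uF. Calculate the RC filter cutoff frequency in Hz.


Cutoff frequency of a first-order RC filter:
fc = 1 / (2 * pi * R * C)
C = 174.144 uF = 0.000174144 F
fc = 1 / (2 * pi * 255999.0 * 0.000174144)
   = 1 / 280.10873548715
   = 0.00357 Hz

0.00357 Hz


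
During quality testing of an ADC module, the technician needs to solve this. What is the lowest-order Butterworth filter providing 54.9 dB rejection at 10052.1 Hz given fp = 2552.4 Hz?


Butterworth filter order formula:
n = log10(10^(A/10) - 1) / (2 * log10(f_stop/f_pass))
10^(54.9/10) - 1 = 309028.5433
f_stop/f_pass = 10052.1 / 2552.4 = 3.9383
n = 4.6111 -> ceil = 5

5


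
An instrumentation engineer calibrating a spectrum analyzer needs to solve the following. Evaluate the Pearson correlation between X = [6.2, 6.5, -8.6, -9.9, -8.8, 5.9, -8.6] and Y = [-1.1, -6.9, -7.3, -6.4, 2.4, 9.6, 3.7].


Pearson correlation coefficient (population):
r = cov(X,Y) / (std(X) * std(Y))
Mean X = -2.4714, Mean Y = -0.8571
Cov(X,Y) = 9.048776
Std(X) = 7.522483, Std(Y) = 5.970608
r = 0.2015

0.2015


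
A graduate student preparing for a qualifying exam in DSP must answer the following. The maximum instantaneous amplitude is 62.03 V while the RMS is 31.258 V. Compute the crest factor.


Crest factor is the ratio of peak to RMS:
CF = V_peak / V_rms
   = 62.03 / 31.258
   = 1.9845

1.9845


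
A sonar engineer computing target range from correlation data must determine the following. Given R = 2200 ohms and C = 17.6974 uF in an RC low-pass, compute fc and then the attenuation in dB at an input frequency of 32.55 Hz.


Step 1 — cutoff frequency:
fc = 1 / (2*pi*R*C)
C = 17.6974 uF = 1.76974e-05 F
fc = 1 / (2*pi*2200*1.76974e-05)
   = 4.08778 Hz

Step 2 — magnitude at f = 32.55 Hz:
|H(f)| = 1 / sqrt(1 + (f/fc)^2)
f/fc = 32.55 / 4.08778 = 7.962757
|H| = 1 / sqrt(1 + 63.405499) = 0.1246059
|H|_dB = 20*log10(0.1246059) = -18.09 dB

fc = 4.08778 Hz; |H(32.55 Hz)| = -18.09 dB


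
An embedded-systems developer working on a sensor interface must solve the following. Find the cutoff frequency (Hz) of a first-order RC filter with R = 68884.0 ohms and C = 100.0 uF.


Cutoff frequency of a first-order RC filter:
fc = 1 / (2 * pi * R * C)
C = 100.0 uF = 0.0001 F
fc = 1 / (2 * pi * 68884.0 * 0.0001)
   = 1 / 43.281093669976
   = 0.023105 Hz

0.023105 Hz


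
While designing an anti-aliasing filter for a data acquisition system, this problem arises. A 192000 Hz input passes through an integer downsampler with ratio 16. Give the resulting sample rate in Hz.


Decimation reduces the sample rate:
fs_out = fs_in / M
       = 192000 / 16
       = 12000.0 Hz

12000.0 Hz


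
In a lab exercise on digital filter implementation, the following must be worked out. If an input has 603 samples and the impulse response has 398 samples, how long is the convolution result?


Linear convolution output length:
L = N + M - 1
  = 603 + 398 - 1
  = 1000 samples

1000


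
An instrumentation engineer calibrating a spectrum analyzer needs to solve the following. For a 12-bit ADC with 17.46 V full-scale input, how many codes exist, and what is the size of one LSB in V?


Step 1 — number of quantization levels:
L = 2^N = 2^12 = 4096

Step 2 — LSB step size:
delta = Vfs / L
      = 17.46 / 4096
      = 0.0042627 V

Levels = 4096; step size = 0.0042627 V


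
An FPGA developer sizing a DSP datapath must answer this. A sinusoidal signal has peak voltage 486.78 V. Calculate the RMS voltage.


RMS voltage for a sinusoidal waveform:
V_rms = V_peak / sqrt(2)
      = 486.78 / 1.414214
      = 344.205 V

344.205 V


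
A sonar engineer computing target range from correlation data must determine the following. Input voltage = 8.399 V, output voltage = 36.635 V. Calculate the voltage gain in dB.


Voltage gain in dB:
G = 20 * log10(Vout / Vin)
  = 20 * log10(36.635 / 8.399)
  = 20 * log10(4.361829)
  = 20 * 0.639669
  = 12.79 dB

12.79 dB


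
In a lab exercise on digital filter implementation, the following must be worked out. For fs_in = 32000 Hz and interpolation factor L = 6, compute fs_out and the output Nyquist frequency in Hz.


Step 1 — output sample rate after interpolation by L:
fs_out = L * fs_in = 6 * 32000 = 192000 Hz

Step 2 — Nyquist frequency of the output stream:
f_Nyq = fs_out / 2 = 192000 / 2 = 96000.0 Hz

fs_out = 192000 Hz; f_Nyquist = 96000.0 Hz


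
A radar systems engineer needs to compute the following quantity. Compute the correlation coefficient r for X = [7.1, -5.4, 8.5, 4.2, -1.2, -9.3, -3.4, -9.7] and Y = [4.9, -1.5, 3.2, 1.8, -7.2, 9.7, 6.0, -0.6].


Pearson correlation coefficient (population):
r = cov(X,Y) / (std(X) * std(Y))
Mean X = -1.15, Mean Y = 2.0375
Cov(X,Y) = 0.030625
Std(X) = 6.637582, Std(Y) = 4.858224
r = 0.0009

0.0009


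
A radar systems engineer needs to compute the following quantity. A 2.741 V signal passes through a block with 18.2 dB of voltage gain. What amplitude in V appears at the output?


Output voltage from dB gain:
V_out = V_in * 10^(gain_dB / 20)
      = 2.741 * 10^(18.2 / 20)
      = 2.741 * 8.128305
      = 22.2797 V

22.2797 V


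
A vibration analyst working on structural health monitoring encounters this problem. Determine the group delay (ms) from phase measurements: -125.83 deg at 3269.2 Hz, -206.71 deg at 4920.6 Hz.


Group delay from phase difference:
tau = -d(phi)/d(omega)
d(phi) = -80.88 deg = -1.411622 rad
d(omega) = 2*pi*(4920.6 - 3269.2) = 10376.0522 rad/s
tau = -(-1.411622) / 10376.0522
    = 0.136 ms

0.136 ms


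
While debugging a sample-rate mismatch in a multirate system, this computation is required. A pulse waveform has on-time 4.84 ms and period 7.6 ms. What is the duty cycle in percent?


Duty cycle as a percentage:
DC = (t_on / T) * 100
   = (4.84 / 7.6) * 100
   = 0.636842 * 100
   = 63.68 %

63.68 %


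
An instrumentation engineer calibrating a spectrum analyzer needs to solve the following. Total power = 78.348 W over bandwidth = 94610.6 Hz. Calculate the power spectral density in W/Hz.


Power spectral density:
PSD = P / BW
    = 78.348 / 94610.6
    = 0.00082811 W/Hz

0.00082811 W/Hz


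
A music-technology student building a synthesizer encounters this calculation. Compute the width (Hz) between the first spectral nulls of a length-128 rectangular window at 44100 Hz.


Main lobe width for a rectangular window:
Width = 2 * fs / N
      = 2 * 44100 / 128
      = 88200 / 128
      = 689.062 Hz

689.062 Hz


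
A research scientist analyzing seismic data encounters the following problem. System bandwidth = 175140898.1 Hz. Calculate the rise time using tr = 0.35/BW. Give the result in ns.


Rise time from bandwidth relationship:
tr = 0.35 / BW
   = 0.35 / 175140898.1
   = 1.998391031e-09 s
   = 1.9984 ns

1.9984 ns


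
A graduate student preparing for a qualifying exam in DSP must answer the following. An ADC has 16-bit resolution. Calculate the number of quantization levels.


Number of quantization levels = 2^N
= 2^16
= 65536

65536


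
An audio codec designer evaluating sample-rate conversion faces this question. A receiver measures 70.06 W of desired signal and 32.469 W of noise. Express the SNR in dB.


SNR in decibels:
SNR = 10 * log10(Ps / Pn)
    = 10 * log10(70.06 / 32.469)
    = 10 * log10(2.1578)
    = 10 * 0.334
    = 3.34 dB

3.34 dB


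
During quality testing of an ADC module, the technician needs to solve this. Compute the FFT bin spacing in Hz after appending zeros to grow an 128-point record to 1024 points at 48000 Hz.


Frequency resolution after zero-padding:
N_padded = 128 * 8 = 1024
df = fs / N_padded
   = 48000 / 1024
   = 46.875 Hz

46.875 Hz


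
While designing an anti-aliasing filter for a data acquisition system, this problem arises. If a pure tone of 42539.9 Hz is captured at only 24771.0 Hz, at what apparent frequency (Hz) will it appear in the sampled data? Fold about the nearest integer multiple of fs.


Compute the nearest integer multiple of fs to the signal:
n = round(42539.9 / 24771.0) = 2
f_alias = |42539.9 - 2 * 24771.0|
        = |42539.9 - 49542.0|
        = 7002.1 Hz

7002.1


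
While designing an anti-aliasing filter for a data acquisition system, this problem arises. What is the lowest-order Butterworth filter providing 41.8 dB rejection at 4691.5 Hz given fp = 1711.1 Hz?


Butterworth filter order formula:
n = log10(10^(A/10) - 1) / (2 * log10(f_stop/f_pass))
10^(41.8/10) - 1 = 15134.6125
f_stop/f_pass = 4691.5 / 1711.1 = 2.7418
n = 4.7713 -> ceil = 5

5


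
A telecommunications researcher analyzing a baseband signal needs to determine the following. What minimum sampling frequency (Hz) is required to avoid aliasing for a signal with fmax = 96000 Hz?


The Nyquist rate is twice the maximum frequency component.
fs_min = 2 * fmax
      = 2 * 96000
      = 192000 Hz

192000


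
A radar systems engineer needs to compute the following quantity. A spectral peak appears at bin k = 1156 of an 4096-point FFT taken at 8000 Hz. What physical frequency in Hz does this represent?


Frequency of DFT bin k:
f_k = k * fs / N
    = 1156 * 8000 / 4096
    = 9248000 / 4096
    = 2257.812 Hz

2257.812 Hz


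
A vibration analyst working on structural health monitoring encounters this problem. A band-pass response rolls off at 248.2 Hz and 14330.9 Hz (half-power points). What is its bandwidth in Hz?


Bandwidth is the difference of -3dB frequencies:
BW = f_high - f_low
   = 14330.9 - 248.2
   = 14082.7 Hz

14082.7 Hz


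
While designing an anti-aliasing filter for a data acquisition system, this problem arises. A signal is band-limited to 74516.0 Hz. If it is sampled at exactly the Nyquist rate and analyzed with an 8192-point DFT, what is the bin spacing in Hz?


Step 1 — Nyquist sampling rate:
fs = 2 * fmax = 2 * 74516.0 = 149032.0 Hz

Step 2 — DFT bin spacing:
df = fs / N = 149032.0 / 8192 = 18.1924 Hz

18.1924 Hz


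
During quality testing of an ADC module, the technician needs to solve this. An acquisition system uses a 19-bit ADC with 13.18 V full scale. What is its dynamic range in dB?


Dynamic range from full-scale to LSB:
V_min = V_max / 2^bits = 13.18 / 2^19
DR = 20 * log10(V_max / V_min)
   = 20 * log10(2^19)
   = 20 * 19 * log10(2)
   = 114.39 dB

114.39 dB


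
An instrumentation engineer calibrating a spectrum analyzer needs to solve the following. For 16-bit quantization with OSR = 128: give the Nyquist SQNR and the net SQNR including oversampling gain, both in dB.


Step 1 — baseline SQNR at Nyquist:
SQNR_base = 6.02*N + 1.76
          = 6.02*16 + 1.76
          = 98.08 dB

Step 2 — oversampling processing gain:
G = 10*log10(OSR) = 10*log10(128) = 21.07 dB

Step 3 — total:
SQNR_total = 98.08 + 21.07 = 119.15 dB

Base SQNR = 98.08 dB; oversampled SQNR = 119.15 dB


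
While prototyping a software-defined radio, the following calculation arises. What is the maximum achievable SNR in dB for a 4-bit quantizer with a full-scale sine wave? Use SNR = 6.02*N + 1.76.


Theoretical SNR for a full-scale sinusoid:
SNR = 6.02 * N + 1.76
    = 6.02 * 4 + 1.76
    = 24.08 + 1.76
    = 25.84 dB

25.84 dB


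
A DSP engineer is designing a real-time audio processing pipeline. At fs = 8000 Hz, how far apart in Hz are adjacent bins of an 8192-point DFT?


DFT frequency resolution:
df = fs / N
   = 8000 / 8192
   = 0.9766 Hz

0.9766 Hz


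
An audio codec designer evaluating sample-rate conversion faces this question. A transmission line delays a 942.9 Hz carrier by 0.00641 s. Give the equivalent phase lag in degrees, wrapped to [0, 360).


Phase shift from frequency and time delay:
phi = 360 * f * t_delay
    = 360 * 942.9 * 0.00641
    = 2175.84 degrees
    mod 360 = 15.84 degrees

15.84 degrees


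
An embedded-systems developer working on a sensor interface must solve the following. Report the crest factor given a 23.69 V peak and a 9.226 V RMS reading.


Crest factor is the ratio of peak to RMS:
CF = V_peak / V_rms
   = 23.69 / 9.226
   = 2.5677

2.5677


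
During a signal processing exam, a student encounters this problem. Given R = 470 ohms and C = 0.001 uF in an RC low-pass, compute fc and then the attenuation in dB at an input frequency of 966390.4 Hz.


Step 1 — cutoff frequency:
fc = 1 / (2*pi*R*C)
C = 0.001 uF = 1e-09 F
fc = 1 / (2*pi*470*1e-09)
   = 338627.538 Hz

Step 2 — magnitude at f = 966390.4 Hz:
|H(f)| = 1 / sqrt(1 + (f/fc)^2)
f/fc = 966390.4 / 338627.538 = 2.853845
|H| = 1 / sqrt(1 + 8.144431) = 0.3306905
|H|_dB = 20*log10(0.3306905) = -9.61 dB

fc = 338627.538 Hz; |H(966390.4 Hz)| = -9.61 dB


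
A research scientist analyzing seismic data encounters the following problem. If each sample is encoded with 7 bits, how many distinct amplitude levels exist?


Number of quantization levels = 2^N
= 2^7
= 128

128


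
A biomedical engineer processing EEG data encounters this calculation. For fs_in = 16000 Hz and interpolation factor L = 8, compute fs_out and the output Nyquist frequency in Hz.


Step 1 — output sample rate after interpolation by L:
fs_out = L * fs_in = 8 * 16000 = 128000 Hz

Step 2 — Nyquist frequency of the output stream:
f_Nyq = fs_out / 2 = 128000 / 2 = 64000.0 Hz

fs_out = 128000 Hz; f_Nyquist = 64000.0 Hz


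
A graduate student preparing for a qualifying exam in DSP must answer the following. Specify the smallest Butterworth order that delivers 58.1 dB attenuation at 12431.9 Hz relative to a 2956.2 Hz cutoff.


Butterworth filter order formula:
n = log10(10^(A/10) - 1) / (2 * log10(f_stop/f_pass))
10^(58.1/10) - 1 = 645653.229
f_stop/f_pass = 12431.9 / 2956.2 = 4.2054
n = 4.6569 -> ceil = 5

5


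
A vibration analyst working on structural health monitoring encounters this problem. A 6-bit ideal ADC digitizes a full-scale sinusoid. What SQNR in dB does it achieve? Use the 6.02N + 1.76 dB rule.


Theoretical SNR for a full-scale sinusoid:
SNR = 6.02 * N + 1.76
    = 6.02 * 6 + 1.76
    = 36.12 + 1.76
    = 37.88 dB

37.88 dB


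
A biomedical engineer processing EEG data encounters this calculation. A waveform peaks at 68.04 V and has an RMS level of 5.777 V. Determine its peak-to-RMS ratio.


Crest factor is the ratio of peak to RMS:
CF = V_peak / V_rms
   = 68.04 / 5.777
   = 11.7777

11.7777


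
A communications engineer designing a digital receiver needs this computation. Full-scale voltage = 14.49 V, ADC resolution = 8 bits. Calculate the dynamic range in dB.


Dynamic range from full-scale to LSB:
V_min = V_max / 2^bits = 14.49 / 2^8
DR = 20 * log10(V_max / V_min)
   = 20 * log10(2^8)
   = 20 * 8 * log10(2)
   = 48.16 dB

48.16 dB


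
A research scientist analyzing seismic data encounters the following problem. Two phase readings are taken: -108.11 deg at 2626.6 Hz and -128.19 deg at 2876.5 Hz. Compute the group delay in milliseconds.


Group delay from phase difference:
tau = -d(phi)/d(omega)
d(phi) = -20.08 deg = -0.350462 rad
d(omega) = 2*pi*(2876.5 - 2626.6) = 1570.168 rad/s
tau = -(-0.350462) / 1570.168
    = 0.2232 ms

0.2232 ms


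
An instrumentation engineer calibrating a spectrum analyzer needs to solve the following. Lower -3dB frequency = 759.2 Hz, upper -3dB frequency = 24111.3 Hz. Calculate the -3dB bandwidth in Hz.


Bandwidth is the difference of -3dB frequencies:
BW = f_high - f_low
   = 24111.3 - 759.2
   = 23352.1 Hz

23352.1 Hz


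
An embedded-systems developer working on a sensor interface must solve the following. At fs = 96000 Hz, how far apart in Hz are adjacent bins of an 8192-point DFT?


DFT frequency resolution:
df = fs / N
   = 96000 / 8192
   = 11.7188 Hz

11.7188 Hz


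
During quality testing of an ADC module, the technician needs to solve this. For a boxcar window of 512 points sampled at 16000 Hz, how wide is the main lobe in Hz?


Main lobe width for a rectangular window:
Width = 2 * fs / N
      = 2 * 16000 / 512
      = 32000 / 512
      = 62.5 Hz

62.5 Hz


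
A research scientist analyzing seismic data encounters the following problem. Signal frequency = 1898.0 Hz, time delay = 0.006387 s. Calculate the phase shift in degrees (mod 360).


Phase shift from frequency and time delay:
phi = 360 * f * t_delay
    = 360 * 1898.0 * 0.006387
    = 4364.11 degrees
    mod 360 = 44.11 degrees

44.11 degrees


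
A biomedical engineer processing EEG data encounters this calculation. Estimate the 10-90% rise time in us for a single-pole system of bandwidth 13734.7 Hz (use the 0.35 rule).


Rise time from bandwidth relationship:
tr = 0.35 / BW
   = 0.35 / 13734.7
   = 2.548290097e-05 s
   = 25.4829 us

25.4829 us


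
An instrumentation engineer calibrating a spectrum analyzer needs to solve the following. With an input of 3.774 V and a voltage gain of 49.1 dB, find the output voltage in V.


Output voltage from dB gain:
V_out = V_in * 10^(gain_dB / 20)
      = 3.774 * 10^(49.1 / 20)
      = 3.774 * 285.101827
      = 1075.9743 V

1075.9743 V


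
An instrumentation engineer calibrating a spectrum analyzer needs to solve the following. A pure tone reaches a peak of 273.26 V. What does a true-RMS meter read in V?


RMS voltage for a sinusoidal waveform:
V_rms = V_peak / sqrt(2)
      = 273.26 / 1.414214
      = 193.224 V

193.224 V


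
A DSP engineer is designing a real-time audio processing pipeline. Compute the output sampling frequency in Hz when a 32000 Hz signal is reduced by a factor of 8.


Decimation reduces the sample rate:
fs_out = fs_in / M
       = 32000 / 8
       = 4000.0 Hz

4000.0 Hz


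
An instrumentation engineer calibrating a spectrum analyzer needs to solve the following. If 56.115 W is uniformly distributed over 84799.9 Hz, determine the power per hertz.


Power spectral density:
PSD = P / BW
    = 56.115 / 84799.9
    = 0.00066173 W/Hz

0.00066173 W/Hz


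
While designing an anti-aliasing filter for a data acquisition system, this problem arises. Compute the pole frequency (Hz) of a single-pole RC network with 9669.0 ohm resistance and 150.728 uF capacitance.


Cutoff frequency of a first-order RC filter:
fc = 1 / (2 * pi * R * C)
C = 150.728 uF = 0.000150728 F
fc = 1 / (2 * pi * 9669.0 * 0.000150728)
   = 1 / 9.1570453527071
   = 0.109206 Hz

0.109206 Hz


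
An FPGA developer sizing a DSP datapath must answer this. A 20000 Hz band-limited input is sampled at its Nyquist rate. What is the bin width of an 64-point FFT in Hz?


Step 1 — Nyquist sampling rate:
fs = 2 * fmax = 2 * 20000 = 40000 Hz

Step 2 — DFT bin spacing:
df = fs / N = 40000 / 64 = 625.0 Hz

625.0 Hz


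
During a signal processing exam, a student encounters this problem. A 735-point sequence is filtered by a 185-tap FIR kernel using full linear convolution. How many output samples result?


Linear convolution output length:
L = N + M - 1
  = 735 + 185 - 1
  = 919 samples

919
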